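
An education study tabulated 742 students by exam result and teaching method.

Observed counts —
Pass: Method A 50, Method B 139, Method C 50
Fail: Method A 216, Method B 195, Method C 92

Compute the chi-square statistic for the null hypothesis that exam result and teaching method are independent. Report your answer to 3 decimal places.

36.038

Row totals: 239, 503. Column totals: 266, 334, 142. Grand total N = 742.
Expected counts (row total × column total / N):
  Pass, Method A: 239×266/742 = 85.6792
  Pass, Method B: 239×334/742 = 107.5822
  Pass, Method C: 239×142/742 = 45.7385
  Fail, Method A: 503×266/742 = 180.3208
  Fail, Method B: 503×334/742 = 226.4178
  Fail, Method C: 503×142/742 = 96.2615
Contributions (O − E)²/E:
  (50 − 85.6792)²/85.6792 = 14.8578
  (139 − 107.5822)²/107.5822 = 9.1751
  (50 − 45.7385)²/45.7385 = 0.3970
  (216 − 180.3208)²/180.3208 = 7.0597
  (195 − 226.4178)²/226.4178 = 4.3595
  (92 − 96.2615)²/96.2615 = 0.1887
χ² = 14.8578 + 9.1751 + 0.3970 + 7.0597 + 4.3595 + 0.1887 = 36.038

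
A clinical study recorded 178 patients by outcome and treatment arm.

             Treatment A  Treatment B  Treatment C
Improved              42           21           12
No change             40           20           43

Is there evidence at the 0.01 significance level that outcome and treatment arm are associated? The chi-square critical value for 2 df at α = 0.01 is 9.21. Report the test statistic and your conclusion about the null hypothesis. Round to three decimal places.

Row totals: 75, 103. Column totals: 82, 41, 55. Grand total N = 178.
Expected counts (row total × column total / N):
  Improved, Treatment A: 75×82/178 = 34.5506
  Improved, Treatment B: 75×41/178 = 17.2753
  Improved, Treatment C: 75×55/178 = 23.1742
  No change, Treatment A: 103×82/178 = 47.4494
  No change, Treatment B: 103×41/178 = 23.7247
  No change, Treatment C: 103×55/178 = 31.8258
Contributions (O − E)²/E:
  (42 − 34.5506)²/34.5506 = 1.6062
  (21 − 17.2753)²/17.2753 = 0.8031
  (12 − 23.1742)²/23.1742 = 5.3880
  (40 − 47.4494)²/47.4494 = 1.1695
  (20 − 23.7247)²/23.7247 = 0.5848
  (43 − 31.8258)²/31.8258 = 3.9233
χ² = 1.6062 + 0.8031 + 5.3880 + 1.1695 + 0.5848 + 3.9233 = 13.475
df = (2−1)(3−1) = 2. Since 13.475 > 9.21, reject the null hypothesis of independence at α = 0.01.

13.475; reject H₀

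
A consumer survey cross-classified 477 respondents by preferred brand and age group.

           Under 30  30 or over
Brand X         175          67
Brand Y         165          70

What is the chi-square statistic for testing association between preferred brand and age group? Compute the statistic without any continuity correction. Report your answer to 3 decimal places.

0.257

Row totals: 242, 235. Column totals: 340, 137. Grand total N = 477.
Expected counts (row total × column total / N):
  Brand X, Under 30: 242×340/477 = 172.4948
  Brand X, 30 or over: 242×137/477 = 69.5052
  Brand Y, Under 30: 235×340/477 = 167.5052
  Brand Y, 30 or over: 235×137/477 = 67.4948
Contributions (O − E)²/E:
  (175 − 172.4948)²/172.4948 = 0.0364
  (67 − 69.5052)²/69.5052 = 0.0903
  (165 − 167.5052)²/167.5052 = 0.0375
  (70 − 67.4948)²/67.4948 = 0.0930
χ² = 0.0364 + 0.0903 + 0.0375 + 0.0930 = 0.257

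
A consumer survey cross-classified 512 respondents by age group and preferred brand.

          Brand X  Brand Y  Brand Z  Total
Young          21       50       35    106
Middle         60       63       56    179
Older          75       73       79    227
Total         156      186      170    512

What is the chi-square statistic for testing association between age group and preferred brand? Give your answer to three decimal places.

Grand total N = 512.
Expected counts (row total × column total / N):
  Young, Brand X: 106×156/512 = 32.2969
  Young, Brand Y: 106×186/512 = 38.5078
  Young, Brand Z: 106×170/512 = 35.1953
  Middle, Brand X: 179×156/512 = 54.5391
  Middle, Brand Y: 179×186/512 = 65.0273
  Middle, Brand Z: 179×170/512 = 59.4336
  Older, Brand X: 227×156/512 = 69.1641
  Older, Brand Y: 227×186/512 = 82.4648
  Older, Brand Z: 227×170/512 = 75.3711
Contributions (O − E)²/E:
  (21 − 32.2969)²/32.2969 = 3.9515
  (50 − 38.5078)²/38.5078 = 3.4297
  (35 − 35.1953)²/35.1953 = 0.0011
  (60 − 54.5391)²/54.5391 = 0.5468
  (63 − 65.0273)²/65.0273 = 0.0632
  (56 − 59.4336)²/59.4336 = 0.1984
  (75 − 69.1641)²/69.1641 = 0.4924
  (73 − 82.4648)²/82.4648 = 1.0863
  (79 − 75.3711)²/75.3711 = 0.1747
χ² = 3.9515 + 3.4297 + 0.0011 + 0.5468 + 0.0632 + 0.1984 + 0.4924 + 1.0863 + 0.1747 = 9.944

9.944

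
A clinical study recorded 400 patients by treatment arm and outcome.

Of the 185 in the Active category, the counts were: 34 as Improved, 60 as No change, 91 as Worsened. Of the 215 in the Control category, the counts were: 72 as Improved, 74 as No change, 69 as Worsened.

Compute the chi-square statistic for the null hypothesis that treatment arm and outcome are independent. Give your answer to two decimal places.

Row totals: 185, 215. Column totals: 106, 134, 160. Grand total N = 400.
Expected counts (row total × column total / N):
  Active, Improved: 185×106/400 = 49.025
  Active, No change: 185×134/400 = 61.975
  Active, Worsened: 185×160/400 = 74.000
  Control, Improved: 215×106/400 = 56.975
  Control, No change: 215×134/400 = 72.025
  Control, Worsened: 215×160/400 = 86.000
Contributions (O − E)²/E:
  (34 − 49.025)²/49.025 = 4.6048
  (60 − 61.975)²/61.975 = 0.0629
  (91 − 74.000)²/74.000 = 3.9054
  (72 − 56.975)²/56.975 = 3.9623
  (74 − 72.025)²/72.025 = 0.0542
  (69 − 86.000)²/86.000 = 3.3605
χ² = 4.6048 + 0.0629 + 3.9054 + 3.9623 + 0.0542 + 3.3605 = 15.95

15.95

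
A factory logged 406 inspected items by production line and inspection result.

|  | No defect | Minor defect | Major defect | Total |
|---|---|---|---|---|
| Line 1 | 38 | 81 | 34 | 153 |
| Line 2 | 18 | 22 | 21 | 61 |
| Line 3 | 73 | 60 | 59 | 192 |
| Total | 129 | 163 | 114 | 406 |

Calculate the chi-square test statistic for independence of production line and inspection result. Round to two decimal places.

18.28

Grand total N = 406.
Expected counts (row total × column total / N):
  Line 1, No defect: 153×129/406 = 48.613
  Line 1, Minor defect: 153×163/406 = 61.426
  Line 1, Major defect: 153×114/406 = 42.961
  Line 2, No defect: 61×129/406 = 19.382
  Line 2, Minor defect: 61×163/406 = 24.490
  Line 2, Major defect: 61×114/406 = 17.128
  Line 3, No defect: 192×129/406 = 61.005
  Line 3, Minor defect: 192×163/406 = 77.084
  Line 3, Major defect: 192×114/406 = 53.911
Contributions (O − E)²/E:
  (38 − 48.613)²/48.613 = 2.3170
  (81 − 61.426)²/61.426 = 6.2374
  (34 − 42.961)²/42.961 = 1.8691
  (18 − 19.382)²/19.382 = 0.0985
  (22 − 24.490)²/24.490 = 0.2532
  (21 − 17.128)²/17.128 = 0.8753
  (73 − 61.005)²/61.005 = 2.3585
  (60 − 77.084)²/77.084 = 3.7863
  (59 − 53.911)²/53.911 = 0.4804
χ² = 2.3170 + 6.2374 + 1.8691 + 0.0985 + 0.2532 + 0.8753 + 2.3585 + 3.7863 + 0.4804 = 18.28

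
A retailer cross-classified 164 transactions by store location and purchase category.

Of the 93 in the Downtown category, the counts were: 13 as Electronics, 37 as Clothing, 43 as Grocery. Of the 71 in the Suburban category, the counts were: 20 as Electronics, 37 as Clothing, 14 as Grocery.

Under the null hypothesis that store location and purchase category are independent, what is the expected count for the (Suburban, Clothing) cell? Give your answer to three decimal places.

Row total (Suburban) = 71; column total (Clothing) = 74; grand total N = 164.
Expected count = (row total × column total) / N = 71 × 74 / 164 = 32.037.

32.037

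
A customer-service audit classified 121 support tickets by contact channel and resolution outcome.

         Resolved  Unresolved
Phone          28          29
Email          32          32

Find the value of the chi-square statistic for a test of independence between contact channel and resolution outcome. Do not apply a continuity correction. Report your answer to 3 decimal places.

Row totals: 57, 64. Column totals: 60, 61. Grand total N = 121.
Expected counts (row total × column total / N):
  Phone, Resolved: 57×60/121 = 28.2645
  Phone, Unresolved: 57×61/121 = 28.7355
  Email, Resolved: 64×60/121 = 31.7355
  Email, Unresolved: 64×61/121 = 32.2645
Contributions (O − E)²/E:
  (28 − 28.2645)²/28.2645 = 0.0025
  (29 − 28.7355)²/28.7355 = 0.0024
  (32 − 31.7355)²/31.7355 = 0.0022
  (32 − 32.2645)²/32.2645 = 0.0022
χ² = 0.0025 + 0.0024 + 0.0022 + 0.0022 = 0.009

0.009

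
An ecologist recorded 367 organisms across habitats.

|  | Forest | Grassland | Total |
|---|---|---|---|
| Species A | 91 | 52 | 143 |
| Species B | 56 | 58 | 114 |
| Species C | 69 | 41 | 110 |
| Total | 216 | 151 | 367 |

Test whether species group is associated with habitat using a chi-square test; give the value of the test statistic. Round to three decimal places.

6.490

Grand total N = 367.
Expected counts (row total × column total / N):
  Species A, Forest: 143×216/367 = 84.1635
  Species A, Grassland: 143×151/367 = 58.8365
  Species B, Forest: 114×216/367 = 67.0954
  Species B, Grassland: 114×151/367 = 46.9046
  Species C, Forest: 110×216/367 = 64.7411
  Species C, Grassland: 110×151/367 = 45.2589
Contributions (O − E)²/E:
  (91 − 84.1635)²/84.1635 = 0.5553
  (52 − 58.8365)²/58.8365 = 0.7944
  (56 − 67.0954)²/67.0954 = 1.8348
  (58 − 46.9046)²/46.9046 = 2.6246
  (69 − 64.7411)²/64.7411 = 0.2802
  (41 − 45.2589)²/45.2589 = 0.4008
χ² = 0.5553 + 0.7944 + 1.8348 + 2.6246 + 0.2802 + 0.4008 = 6.490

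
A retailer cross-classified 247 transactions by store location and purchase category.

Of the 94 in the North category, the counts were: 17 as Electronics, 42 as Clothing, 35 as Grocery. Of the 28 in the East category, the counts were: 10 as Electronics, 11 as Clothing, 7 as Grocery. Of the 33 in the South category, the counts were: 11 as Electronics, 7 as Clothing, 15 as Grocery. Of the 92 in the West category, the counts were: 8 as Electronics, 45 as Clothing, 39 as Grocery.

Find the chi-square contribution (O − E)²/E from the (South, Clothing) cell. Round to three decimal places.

Row total (South) = 33; column total (Clothing) = 105; N = 247.
Expected count E = 33 × 105 / 247 = 14.0283.
Contribution = (O − E)²/E = (7 − 14.0283)² / 14.0283 = 3.521.

3.521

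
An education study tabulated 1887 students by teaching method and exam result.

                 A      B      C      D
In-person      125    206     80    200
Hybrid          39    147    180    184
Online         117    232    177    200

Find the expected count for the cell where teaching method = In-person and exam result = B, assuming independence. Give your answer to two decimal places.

Row total (In-person) = 611; column total (B) = 585; grand total N = 1887.
Expected count = (row total × column total) / N = 611 × 585 / 1887 = 189.42.

189.42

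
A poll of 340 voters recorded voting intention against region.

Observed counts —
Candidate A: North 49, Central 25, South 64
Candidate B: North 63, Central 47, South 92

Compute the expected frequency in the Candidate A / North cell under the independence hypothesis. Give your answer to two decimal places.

45.46

Row total (Candidate A) = 138; column total (North) = 112; grand total N = 340.
Expected count = (row total × column total) / N = 138 × 112 / 340 = 45.46.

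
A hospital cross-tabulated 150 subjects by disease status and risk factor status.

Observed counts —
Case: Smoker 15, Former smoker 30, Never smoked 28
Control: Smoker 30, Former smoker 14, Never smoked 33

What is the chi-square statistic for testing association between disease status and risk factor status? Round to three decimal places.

Row totals: 73, 77. Column totals: 45, 44, 61. Grand total N = 150.
Expected counts (row total × column total / N):
  Case, Smoker: 73×45/150 = 21.9000
  Case, Former smoker: 73×44/150 = 21.4133
  Case, Never smoked: 73×61/150 = 29.6867
  Control, Smoker: 77×45/150 = 23.1000
  Control, Former smoker: 77×44/150 = 22.5867
  Control, Never smoked: 77×61/150 = 31.3133
Contributions (O − E)²/E:
  (15 − 21.9000)²/21.9000 = 2.1740
  (30 − 21.4133)²/21.4133 = 3.4433
  (28 − 29.6867)²/29.6867 = 0.0958
  (30 − 23.1000)²/23.1000 = 2.0610
  (14 − 22.5867)²/22.5867 = 3.2644
  (33 − 31.3133)²/31.3133 = 0.0909
χ² = 2.1740 + 3.4433 + 0.0958 + 2.0610 + 3.2644 + 0.0909 = 11.129

11.129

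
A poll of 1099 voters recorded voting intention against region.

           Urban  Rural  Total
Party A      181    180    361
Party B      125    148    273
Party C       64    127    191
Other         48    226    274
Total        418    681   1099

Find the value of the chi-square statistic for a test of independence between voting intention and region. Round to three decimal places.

Grand total N = 1099.
Expected counts (row total × column total / N):
  Party A, Urban: 361×418/1099 = 137.3048
  Party A, Rural: 361×681/1099 = 223.6952
  Party B, Urban: 273×418/1099 = 103.8344
  Party B, Rural: 273×681/1099 = 169.1656
  Party C, Urban: 191×418/1099 = 72.6460
  Party C, Rural: 191×681/1099 = 118.3540
  Other, Urban: 274×418/1099 = 104.2147
  Other, Rural: 274×681/1099 = 169.7853
Contributions (O − E)²/E:
  (181 − 137.3048)²/137.3048 = 13.9053
  (180 − 223.6952)²/223.6952 = 8.5351
  (125 − 103.8344)²/103.8344 = 4.3144
  (148 − 169.1656)²/169.1656 = 2.6482
  (64 − 72.6460)²/72.6460 = 1.0290
  (127 − 118.3540)²/118.3540 = 0.6316
  (48 − 104.2147)²/104.2147 = 30.3229
  (226 − 169.7853)²/169.7853 = 18.6123
χ² = 13.9053 + 8.5351 + 4.3144 + 2.6482 + 1.0290 + 0.6316 + 30.3229 + 18.6123 = 79.999

79.999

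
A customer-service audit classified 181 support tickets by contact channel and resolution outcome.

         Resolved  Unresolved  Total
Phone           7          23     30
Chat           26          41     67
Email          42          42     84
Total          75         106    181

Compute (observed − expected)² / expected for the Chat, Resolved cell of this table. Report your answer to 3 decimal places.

0.112

Row total (Chat) = 67; column total (Resolved) = 75; N = 181.
Expected count E = 67 × 75 / 181 = 27.7624.
Contribution = (O − E)²/E = (26 − 27.7624)² / 27.7624 = 0.112.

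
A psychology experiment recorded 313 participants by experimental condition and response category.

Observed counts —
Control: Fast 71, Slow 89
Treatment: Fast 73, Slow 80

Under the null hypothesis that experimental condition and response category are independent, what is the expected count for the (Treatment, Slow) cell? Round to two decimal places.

82.61

Row total (Treatment) = 153; column total (Slow) = 169; grand total N = 313.
Expected count = (row total × column total) / N = 153 × 169 / 313 = 82.61.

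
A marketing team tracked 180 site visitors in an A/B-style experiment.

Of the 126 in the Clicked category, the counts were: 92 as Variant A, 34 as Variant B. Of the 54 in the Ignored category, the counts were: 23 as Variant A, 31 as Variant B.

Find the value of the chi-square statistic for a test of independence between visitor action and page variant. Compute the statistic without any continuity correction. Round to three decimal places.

15.165

Row totals: 126, 54. Column totals: 115, 65. Grand total N = 180.
Expected counts (row total × column total / N):
  Clicked, Variant A: 126×115/180 = 80.5000
  Clicked, Variant B: 126×65/180 = 45.5000
  Ignored, Variant A: 54×115/180 = 34.5000
  Ignored, Variant B: 54×65/180 = 19.5000
Contributions (O − E)²/E:
  (92 − 80.5000)²/80.5000 = 1.6429
  (34 − 45.5000)²/45.5000 = 2.9066
  (23 − 34.5000)²/34.5000 = 3.8333
  (31 − 19.5000)²/19.5000 = 6.7821
χ² = 1.6429 + 2.9066 + 3.8333 + 6.7821 = 15.165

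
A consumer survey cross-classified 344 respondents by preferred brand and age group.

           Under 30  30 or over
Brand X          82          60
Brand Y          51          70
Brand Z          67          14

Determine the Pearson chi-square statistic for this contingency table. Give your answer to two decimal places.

Row totals: 142, 121, 81. Column totals: 200, 144. Grand total N = 344.
Expected counts (row total × column total / N):
  Brand X, Under 30: 142×200/344 = 82.558140
  Brand X, 30 or over: 142×144/344 = 59.441860
  Brand Y, Under 30: 121×200/344 = 70.348837
  Brand Y, 30 or over: 121×144/344 = 50.651163
  Brand Z, Under 30: 81×200/344 = 47.093023
  Brand Z, 30 or over: 81×144/344 = 33.906977
Contributions (O − E)²/E:
  (82 − 82.558140)²/82.558140 = 0.0038
  (60 − 59.441860)²/59.441860 = 0.0052
  (51 − 70.348837)²/70.348837 = 5.3217
  (70 − 50.651163)²/50.651163 = 7.3913
  (67 − 47.093023)²/47.093023 = 8.4150
  (14 − 33.906977)²/33.906977 = 11.6875
χ² = 0.0038 + 0.0052 + 5.3217 + 7.3913 + 8.4150 + 11.6875 = 32.82

32.82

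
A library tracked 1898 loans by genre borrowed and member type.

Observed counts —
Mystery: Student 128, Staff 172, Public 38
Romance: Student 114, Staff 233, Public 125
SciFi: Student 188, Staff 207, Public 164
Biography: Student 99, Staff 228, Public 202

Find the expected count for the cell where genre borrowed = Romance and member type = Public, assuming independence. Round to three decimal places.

Row total (Romance) = 472; column total (Public) = 529; grand total N = 1898.
Expected count = (row total × column total) / N = 472 × 529 / 1898 = 131.553.

131.553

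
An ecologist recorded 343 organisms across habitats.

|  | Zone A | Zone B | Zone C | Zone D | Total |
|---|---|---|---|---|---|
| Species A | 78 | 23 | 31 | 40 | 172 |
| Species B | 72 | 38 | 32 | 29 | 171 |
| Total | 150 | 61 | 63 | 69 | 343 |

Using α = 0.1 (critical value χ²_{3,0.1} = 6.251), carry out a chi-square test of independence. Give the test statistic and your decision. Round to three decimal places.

5.695; fail to reject H₀

Grand total N = 343.
Expected counts (row total × column total / N):
  Species A, Zone A: 172×150/343 = 75.2187
  Species A, Zone B: 172×61/343 = 30.5889
  Species A, Zone C: 172×63/343 = 31.5918
  Species A, Zone D: 172×69/343 = 34.6006
  Species B, Zone A: 171×150/343 = 74.7813
  Species B, Zone B: 171×61/343 = 30.4111
  Species B, Zone C: 171×63/343 = 31.4082
  Species B, Zone D: 171×69/343 = 34.3994
Contributions (O − E)²/E:
  (78 − 75.2187)²/75.2187 = 0.1028
  (23 − 30.5889)²/30.5889 = 1.8828
  (31 − 31.5918)²/31.5918 = 0.0111
  (40 − 34.6006)²/34.6006 = 0.8426
  (72 − 74.7813)²/74.7813 = 0.1034
  (38 − 30.4111)²/30.4111 = 1.8938
  (32 − 31.4082)²/31.4082 = 0.0112
  (29 − 34.3994)²/34.3994 = 0.8475
χ² = 0.1028 + 1.8828 + 0.0111 + 0.8426 + 0.1034 + 1.8938 + 0.0112 + 0.8475 = 5.695
df = (2−1)(4−1) = 3. Since 5.695 < 6.251, fail to reject the null hypothesis of independence at α = 0.1.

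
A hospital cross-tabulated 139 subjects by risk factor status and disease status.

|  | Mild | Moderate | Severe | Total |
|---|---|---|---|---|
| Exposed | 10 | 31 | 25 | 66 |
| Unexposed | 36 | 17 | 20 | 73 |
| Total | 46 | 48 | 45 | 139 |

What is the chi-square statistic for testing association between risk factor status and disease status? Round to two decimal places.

Grand total N = 139.
Expected counts (row total × column total / N):
  Exposed, Mild: 66×46/139 = 21.842
  Exposed, Moderate: 66×48/139 = 22.791
  Exposed, Severe: 66×45/139 = 21.367
  Unexposed, Mild: 73×46/139 = 24.158
  Unexposed, Moderate: 73×48/139 = 25.209
  Unexposed, Severe: 73×45/139 = 23.633
Contributions (O − E)²/E:
  (10 − 21.842)²/21.842 = 6.4203
  (31 − 22.791)²/22.791 = 2.9568
  (25 − 21.367)²/21.367 = 0.6177
  (36 − 24.158)²/24.158 = 5.8048
  (17 − 25.209)²/25.209 = 2.6732
  (20 − 23.633)²/23.633 = 0.5585
χ² = 6.4203 + 2.9568 + 0.6177 + 5.8048 + 2.6732 + 0.5585 = 19.03

19.03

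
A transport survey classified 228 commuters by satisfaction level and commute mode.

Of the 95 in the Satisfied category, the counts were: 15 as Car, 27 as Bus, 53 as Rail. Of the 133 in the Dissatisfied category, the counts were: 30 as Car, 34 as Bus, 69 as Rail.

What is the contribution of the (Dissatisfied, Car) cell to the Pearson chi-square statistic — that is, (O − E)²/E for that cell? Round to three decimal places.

0.536

Row total (Dissatisfied) = 133; column total (Car) = 45; N = 228.
Expected count E = 133 × 45 / 228 = 26.2500.
Contribution = (O − E)²/E = (30 − 26.2500)² / 26.2500 = 0.536.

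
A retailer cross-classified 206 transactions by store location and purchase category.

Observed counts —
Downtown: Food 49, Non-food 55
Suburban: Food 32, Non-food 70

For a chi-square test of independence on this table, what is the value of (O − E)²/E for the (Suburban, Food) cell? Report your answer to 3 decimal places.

Row total (Suburban) = 102; column total (Food) = 81; N = 206.
Expected count E = 102 × 81 / 206 = 40.1068.
Contribution = (O − E)²/E = (32 − 40.1068)² / 40.1068 = 1.639.

1.639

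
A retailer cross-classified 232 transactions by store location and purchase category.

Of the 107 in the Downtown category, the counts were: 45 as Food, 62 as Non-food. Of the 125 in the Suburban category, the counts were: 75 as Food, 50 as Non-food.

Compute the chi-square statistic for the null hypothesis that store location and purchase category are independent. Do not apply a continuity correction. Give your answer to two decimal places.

7.43

Row totals: 107, 125. Column totals: 120, 112. Grand total N = 232.
Expected counts (row total × column total / N):
  Downtown, Food: 107×120/232 = 55.345
  Downtown, Non-food: 107×112/232 = 51.655
  Suburban, Food: 125×120/232 = 64.655
  Suburban, Non-food: 125×112/232 = 60.345
Contributions (O − E)²/E:
  (45 − 55.345)²/55.345 = 1.9337
  (62 − 51.655)²/51.655 = 2.0718
  (75 − 64.655)²/64.655 = 1.6552
  (50 − 60.345)²/60.345 = 1.7735
χ² = 1.9337 + 2.0718 + 1.6552 + 1.7735 = 7.43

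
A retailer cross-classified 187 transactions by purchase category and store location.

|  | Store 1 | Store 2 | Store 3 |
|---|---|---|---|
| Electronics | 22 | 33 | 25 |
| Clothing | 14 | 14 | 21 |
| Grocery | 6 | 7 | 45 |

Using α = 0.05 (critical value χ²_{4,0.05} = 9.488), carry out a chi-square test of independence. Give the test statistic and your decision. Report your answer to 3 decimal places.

Row totals: 80, 49, 58. Column totals: 42, 54, 91. Grand total N = 187.
Expected counts (row total × column total / N):
  Electronics, Store 1: 80×42/187 = 17.9679
  Electronics, Store 2: 80×54/187 = 23.1016
  Electronics, Store 3: 80×91/187 = 38.9305
  Clothing, Store 1: 49×42/187 = 11.0053
  Clothing, Store 2: 49×54/187 = 14.1497
  Clothing, Store 3: 49×91/187 = 23.8449
  Grocery, Store 1: 58×42/187 = 13.0267
  Grocery, Store 2: 58×54/187 = 16.7487
  Grocery, Store 3: 58×91/187 = 28.2246
Contributions (O − E)²/E:
  (22 − 17.9679)²/17.9679 = 0.9048
  (33 − 23.1016)²/23.1016 = 4.2412
  (25 − 38.9305)²/38.9305 = 4.9848
  (14 − 11.0053)²/11.0053 = 0.8149
  (14 − 14.1497)²/14.1497 = 0.0016
  (21 − 23.8449)²/23.8449 = 0.3394
  (6 − 13.0267)²/13.0267 = 3.7903
  (7 − 16.7487)²/16.7487 = 5.6743
  (45 − 28.2246)²/28.2246 = 9.9705
χ² = 0.9048 + 4.2412 + 4.9848 + 0.8149 + 0.0016 + 0.3394 + 3.7903 + 5.6743 + 9.9705 = 30.722
df = (3−1)(3−1) = 4. Since 30.722 > 9.488, reject the null hypothesis of independence at α = 0.05.

30.722; reject H₀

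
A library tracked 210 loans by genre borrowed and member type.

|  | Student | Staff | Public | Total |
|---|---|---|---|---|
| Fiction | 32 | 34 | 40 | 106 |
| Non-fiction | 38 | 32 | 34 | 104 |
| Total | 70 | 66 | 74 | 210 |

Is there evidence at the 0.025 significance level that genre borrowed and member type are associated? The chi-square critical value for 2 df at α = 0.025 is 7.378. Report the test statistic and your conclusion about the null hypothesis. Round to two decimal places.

Grand total N = 210.
Expected counts (row total × column total / N):
  Fiction, Student: 106×70/210 = 35.333
  Fiction, Staff: 106×66/210 = 33.314
  Fiction, Public: 106×74/210 = 37.352
  Non-fiction, Student: 104×70/210 = 34.667
  Non-fiction, Staff: 104×66/210 = 32.686
  Non-fiction, Public: 104×74/210 = 36.648
Contributions (O − E)²/E:
  (32 − 35.333)²/35.333 = 0.3144
  (34 − 33.314)²/33.314 = 0.0141
  (40 − 37.352)²/37.352 = 0.1877
  (38 − 34.667)²/34.667 = 0.3204
  (32 − 32.686)²/32.686 = 0.0144
  (34 − 36.648)²/36.648 = 0.1913
χ² = 0.3144 + 0.0141 + 0.1877 + 0.3204 + 0.0144 + 0.1913 = 1.04
df = (2−1)(3−1) = 2. Since 1.04 < 7.378, fail to reject the null hypothesis of independence at α = 0.025.

1.04; fail to reject H₀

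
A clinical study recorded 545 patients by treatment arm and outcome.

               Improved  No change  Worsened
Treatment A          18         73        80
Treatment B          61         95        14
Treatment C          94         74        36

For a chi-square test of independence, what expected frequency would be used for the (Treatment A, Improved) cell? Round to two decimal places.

54.28

Row total (Treatment A) = 171; column total (Improved) = 173; grand total N = 545.
Expected count = (row total × column total) / N = 171 × 173 / 545 = 54.28.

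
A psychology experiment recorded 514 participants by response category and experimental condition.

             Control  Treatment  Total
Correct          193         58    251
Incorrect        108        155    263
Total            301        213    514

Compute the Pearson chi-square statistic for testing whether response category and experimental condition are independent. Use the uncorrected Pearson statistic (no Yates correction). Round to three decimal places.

67.934

Grand total N = 514.
Expected counts (row total × column total / N):
  Correct, Control: 251×301/514 = 146.9864
  Correct, Treatment: 251×213/514 = 104.0136
  Incorrect, Control: 263×301/514 = 154.0136
  Incorrect, Treatment: 263×213/514 = 108.9864
Contributions (O − E)²/E:
  (193 − 146.9864)²/146.9864 = 14.4044
  (58 − 104.0136)²/104.0136 = 20.3555
  (108 − 154.0136)²/154.0136 = 13.7472
  (155 − 108.9864)²/108.9864 = 19.4267
χ² = 14.4044 + 20.3555 + 13.7472 + 19.4267 = 67.934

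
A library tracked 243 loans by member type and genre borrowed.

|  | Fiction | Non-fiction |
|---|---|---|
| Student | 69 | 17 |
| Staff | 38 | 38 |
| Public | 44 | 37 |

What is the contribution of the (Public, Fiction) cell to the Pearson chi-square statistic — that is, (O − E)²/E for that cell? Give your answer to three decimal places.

Row total (Public) = 81; column total (Fiction) = 151; N = 243.
Expected count E = 81 × 151 / 243 = 50.3333.
Contribution = (O − E)²/E = (44 − 50.3333)² / 50.3333 = 0.797.

0.797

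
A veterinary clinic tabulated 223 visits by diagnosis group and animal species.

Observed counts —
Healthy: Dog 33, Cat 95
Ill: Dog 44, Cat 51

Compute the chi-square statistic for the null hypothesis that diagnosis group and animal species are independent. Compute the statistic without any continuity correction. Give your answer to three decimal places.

10.171

Row totals: 128, 95. Column totals: 77, 146. Grand total N = 223.
Expected counts (row total × column total / N):
  Healthy, Dog: 128×77/223 = 44.1973
  Healthy, Cat: 128×146/223 = 83.8027
  Ill, Dog: 95×77/223 = 32.8027
  Ill, Cat: 95×146/223 = 62.1973
Contributions (O − E)²/E:
  (33 − 44.1973)²/44.1973 = 2.8368
  (95 − 83.8027)²/83.8027 = 1.4961
  (44 − 32.8027)²/32.8027 = 3.8222
  (51 − 62.1973)²/62.1973 = 2.0158
χ² = 2.8368 + 1.4961 + 3.8222 + 2.0158 = 10.171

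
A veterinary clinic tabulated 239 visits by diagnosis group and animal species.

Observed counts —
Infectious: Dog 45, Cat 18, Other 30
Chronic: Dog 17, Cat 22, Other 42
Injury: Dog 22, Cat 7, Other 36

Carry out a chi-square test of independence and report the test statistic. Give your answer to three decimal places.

Row totals: 93, 81, 65. Column totals: 84, 47, 108. Grand total N = 239.
Expected counts (row total × column total / N):
  Infectious, Dog: 93×84/239 = 32.6862
  Infectious, Cat: 93×47/239 = 18.2887
  Infectious, Other: 93×108/239 = 42.0251
  Chronic, Dog: 81×84/239 = 28.4686
  Chronic, Cat: 81×47/239 = 15.9289
  Chronic, Other: 81×108/239 = 36.6025
  Injury, Dog: 65×84/239 = 22.8452
  Injury, Cat: 65×47/239 = 12.7824
  Injury, Other: 65×108/239 = 29.3724
Contributions (O − E)²/E:
  (45 − 32.6862)²/32.6862 = 4.6390
  (18 − 18.2887)²/18.2887 = 0.0046
  (30 − 42.0251)²/42.0251 = 3.4409
  (17 − 28.4686)²/28.4686 = 4.6201
  (22 − 15.9289)²/15.9289 = 2.3139
  (42 − 36.6025)²/36.6025 = 0.7959
  (22 − 22.8452)²/22.8452 = 0.0313
  (7 − 12.7824)²/12.7824 = 2.6158
  (36 − 29.3724)²/29.3724 = 1.4955
χ² = 4.6390 + 0.0046 + 3.4409 + 4.6201 + 2.3139 + 0.7959 + 0.0313 + 2.6158 + 1.4955 = 19.957

19.957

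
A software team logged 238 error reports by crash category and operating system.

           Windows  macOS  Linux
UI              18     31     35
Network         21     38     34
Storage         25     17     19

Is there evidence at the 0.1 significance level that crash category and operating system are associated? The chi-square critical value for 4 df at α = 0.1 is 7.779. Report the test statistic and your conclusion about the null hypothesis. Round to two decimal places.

8.89; reject H₀

Row totals: 84, 93, 61. Column totals: 64, 86, 88. Grand total N = 238.
Expected counts (row total × column total / N):
  UI, Windows: 84×64/238 = 22.588
  UI, macOS: 84×86/238 = 30.353
  UI, Linux: 84×88/238 = 31.059
  Network, Windows: 93×64/238 = 25.008
  Network, macOS: 93×86/238 = 33.605
  Network, Linux: 93×88/238 = 34.387
  Storage, Windows: 61×64/238 = 16.403
  Storage, macOS: 61×86/238 = 22.042
  Storage, Linux: 61×88/238 = 22.555
Contributions (O − E)²/E:
  (18 − 22.588)²/22.588 = 0.9319
  (31 − 30.353)²/30.353 = 0.0138
  (35 − 31.059)²/31.059 = 0.5001
  (21 − 25.008)²/25.008 = 0.6424
  (38 − 33.605)²/33.605 = 0.5748
  (34 − 34.387)²/34.387 = 0.0044
  (25 − 16.403)²/16.403 = 4.5058
  (17 − 22.042)²/22.042 = 1.1533
  (19 − 22.555)²/22.555 = 0.5603
χ² = 0.9319 + 0.0138 + 0.5001 + 0.6424 + 0.5748 + 0.0044 + 4.5058 + 1.1533 + 0.5603 = 8.89
df = (3−1)(3−1) = 4. Since 8.89 > 7.779, reject the null hypothesis of independence at α = 0.1.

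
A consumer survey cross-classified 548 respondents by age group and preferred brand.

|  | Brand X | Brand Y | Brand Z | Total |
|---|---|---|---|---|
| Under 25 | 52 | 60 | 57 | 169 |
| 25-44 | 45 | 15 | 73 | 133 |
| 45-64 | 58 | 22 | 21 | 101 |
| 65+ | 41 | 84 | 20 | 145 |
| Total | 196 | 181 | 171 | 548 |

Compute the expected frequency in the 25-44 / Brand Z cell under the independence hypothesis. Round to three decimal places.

Row total (25-44) = 133; column total (Brand Z) = 171; grand total N = 548.
Expected count = (row total × column total) / N = 133 × 171 / 548 = 41.502.

41.502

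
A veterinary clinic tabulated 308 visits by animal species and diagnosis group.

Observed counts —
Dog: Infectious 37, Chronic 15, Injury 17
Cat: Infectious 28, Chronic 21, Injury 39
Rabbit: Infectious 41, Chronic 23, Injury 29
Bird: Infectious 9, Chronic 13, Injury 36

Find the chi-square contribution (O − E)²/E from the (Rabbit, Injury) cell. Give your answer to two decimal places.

Row total (Rabbit) = 93; column total (Injury) = 121; N = 308.
Expected count E = 93 × 121 / 308 = 36.536.
Contribution = (O − E)²/E = (29 − 36.536)² / 36.536 = 1.55.

1.55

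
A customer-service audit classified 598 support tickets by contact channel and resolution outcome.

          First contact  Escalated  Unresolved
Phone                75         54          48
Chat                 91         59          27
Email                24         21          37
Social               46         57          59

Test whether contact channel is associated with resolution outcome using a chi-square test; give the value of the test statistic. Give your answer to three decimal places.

38.208

Row totals: 177, 177, 82, 162. Column totals: 236, 191, 171. Grand total N = 598.
Expected counts (row total × column total / N):
  Phone, First contact: 177×236/598 = 69.8528
  Phone, Escalated: 177×191/598 = 56.5334
  Phone, Unresolved: 177×171/598 = 50.6137
  Chat, First contact: 177×236/598 = 69.8528
  Chat, Escalated: 177×191/598 = 56.5334
  Chat, Unresolved: 177×171/598 = 50.6137
  Email, First contact: 82×236/598 = 32.3612
  Email, Escalated: 82×191/598 = 26.1906
  Email, Unresolved: 82×171/598 = 23.4482
  Social, First contact: 162×236/598 = 63.9331
  Social, Escalated: 162×191/598 = 51.7425
  Social, Unresolved: 162×171/598 = 46.3244
Contributions (O − E)²/E:
  (75 − 69.8528)²/69.8528 = 0.3793
  (54 − 56.5334)²/56.5334 = 0.1135
  (48 − 50.6137)²/50.6137 = 0.1350
  (91 − 69.8528)²/69.8528 = 6.4021
  (59 − 56.5334)²/56.5334 = 0.1076
  (27 − 50.6137)²/50.6137 = 11.0169
  (24 − 32.3612)²/32.3612 = 2.1603
  (21 − 26.1906)²/26.1906 = 1.0287
  (37 − 23.4482)²/23.4482 = 7.8322
  (46 − 63.9331)²/63.9331 = 5.0302
  (57 − 51.7425)²/51.7425 = 0.5342
  (59 − 46.3244)²/46.3244 = 3.4684
χ² = 0.3793 + 0.1135 + 0.1350 + 6.4021 + 0.1076 + 11.0169 + 2.1603 + 1.0287 + 7.8322 + 5.0302 + 0.5342 + 3.4684 = 38.208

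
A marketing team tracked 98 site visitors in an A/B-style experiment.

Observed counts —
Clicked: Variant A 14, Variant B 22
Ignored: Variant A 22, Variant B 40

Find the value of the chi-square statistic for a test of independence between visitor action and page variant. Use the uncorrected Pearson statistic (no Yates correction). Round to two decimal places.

0.11

Row totals: 36, 62. Column totals: 36, 62. Grand total N = 98.
Expected counts (row total × column total / N):
  Clicked, Variant A: 36×36/98 = 13.224
  Clicked, Variant B: 36×62/98 = 22.776
  Ignored, Variant A: 62×36/98 = 22.776
  Ignored, Variant B: 62×62/98 = 39.224
Contributions (O − E)²/E:
  (14 − 13.224)²/13.224 = 0.0455
  (22 − 22.776)²/22.776 = 0.0264
  (22 − 22.776)²/22.776 = 0.0264
  (40 − 39.224)²/39.224 = 0.0154
χ² = 0.0455 + 0.0264 + 0.0264 + 0.0154 = 0.11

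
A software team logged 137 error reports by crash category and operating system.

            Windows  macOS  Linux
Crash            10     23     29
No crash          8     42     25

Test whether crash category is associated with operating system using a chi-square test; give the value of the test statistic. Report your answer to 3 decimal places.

4.883

Row totals: 62, 75. Column totals: 18, 65, 54. Grand total N = 137.
Expected counts (row total × column total / N):
  Crash, Windows: 62×18/137 = 8.1460
  Crash, macOS: 62×65/137 = 29.4161
  Crash, Linux: 62×54/137 = 24.4380
  No crash, Windows: 75×18/137 = 9.8540
  No crash, macOS: 75×65/137 = 35.5839
  No crash, Linux: 75×54/137 = 29.5620
Contributions (O − E)²/E:
  (10 − 8.1460)²/8.1460 = 0.4220
  (23 − 29.4161)²/29.4161 = 1.3994
  (29 − 24.4380)²/24.4380 = 0.8516
  (8 − 9.8540)²/9.8540 = 0.3488
  (42 − 35.5839)²/35.5839 = 1.1569
  (25 − 29.5620)²/29.5620 = 0.7040
χ² = 0.4220 + 1.3994 + 0.8516 + 0.3488 + 1.1569 + 0.7040 = 4.883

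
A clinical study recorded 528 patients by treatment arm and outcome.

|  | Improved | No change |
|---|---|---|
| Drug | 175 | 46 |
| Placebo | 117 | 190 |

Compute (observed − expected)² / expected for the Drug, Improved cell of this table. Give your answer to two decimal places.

Row total (Drug) = 221; column total (Improved) = 292; N = 528.
Expected count E = 221 × 292 / 528 = 122.220.
Contribution = (O − E)²/E = (175 − 122.220)² / 122.220 = 22.79.

22.79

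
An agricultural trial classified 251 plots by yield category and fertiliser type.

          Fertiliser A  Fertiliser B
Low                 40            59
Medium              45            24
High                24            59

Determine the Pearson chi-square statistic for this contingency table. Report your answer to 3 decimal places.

20.818

Row totals: 99, 69, 83. Column totals: 109, 142. Grand total N = 251.
Expected counts (row total × column total / N):
  Low, Fertiliser A: 99×109/251 = 42.9920
  Low, Fertiliser B: 99×142/251 = 56.0080
  Medium, Fertiliser A: 69×109/251 = 29.9641
  Medium, Fertiliser B: 69×142/251 = 39.0359
  High, Fertiliser A: 83×109/251 = 36.0438
  High, Fertiliser B: 83×142/251 = 46.9562
Contributions (O − E)²/E:
  (40 − 42.9920)²/42.9920 = 0.2082
  (59 − 56.0080)²/56.0080 = 0.1598
  (45 − 29.9641)²/29.9641 = 7.5450
  (24 − 39.0359)²/39.0359 = 5.7915
  (24 − 36.0438)²/36.0438 = 4.0244
  (59 − 46.9562)²/46.9562 = 3.0891
χ² = 0.2082 + 0.1598 + 7.5450 + 5.7915 + 4.0244 + 3.0891 = 20.818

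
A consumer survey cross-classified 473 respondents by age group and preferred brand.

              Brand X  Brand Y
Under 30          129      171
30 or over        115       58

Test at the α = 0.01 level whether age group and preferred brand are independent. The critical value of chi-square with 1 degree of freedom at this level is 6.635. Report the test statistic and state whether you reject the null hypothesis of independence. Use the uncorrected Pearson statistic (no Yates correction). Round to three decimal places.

Row totals: 300, 173. Column totals: 244, 229. Grand total N = 473.
Expected counts (row total × column total / N):
  Under 30, Brand X: 300×244/473 = 154.7569
  Under 30, Brand Y: 300×229/473 = 145.2431
  30 or over, Brand X: 173×244/473 = 89.2431
  30 or over, Brand Y: 173×229/473 = 83.7569
Contributions (O − E)²/E:
  (129 − 154.7569)²/154.7569 = 4.2868
  (171 − 145.2431)²/145.2431 = 4.5676
  (115 − 89.2431)²/89.2431 = 7.4338
  (58 − 83.7569)²/83.7569 = 7.9208
χ² = 4.2868 + 4.5676 + 7.4338 + 7.9208 = 24.209
df = (2−1)(2−1) = 1. Since 24.209 > 6.635, reject the null hypothesis of independence at α = 0.01.

24.209; reject H₀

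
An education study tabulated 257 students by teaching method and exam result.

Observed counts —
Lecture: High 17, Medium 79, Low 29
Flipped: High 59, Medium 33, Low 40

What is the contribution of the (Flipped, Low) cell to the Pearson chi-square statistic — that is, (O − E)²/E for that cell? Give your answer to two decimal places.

Row total (Flipped) = 132; column total (Low) = 69; N = 257.
Expected count E = 132 × 69 / 257 = 35.440.
Contribution = (O − E)²/E = (40 − 35.440)² / 35.440 = 0.59.

0.59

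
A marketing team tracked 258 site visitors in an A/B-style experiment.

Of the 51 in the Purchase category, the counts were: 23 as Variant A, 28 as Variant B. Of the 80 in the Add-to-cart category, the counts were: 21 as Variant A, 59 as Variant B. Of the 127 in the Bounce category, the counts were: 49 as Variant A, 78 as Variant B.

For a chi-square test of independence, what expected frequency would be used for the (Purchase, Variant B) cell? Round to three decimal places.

Row total (Purchase) = 51; column total (Variant B) = 165; grand total N = 258.
Expected count = (row total × column total) / N = 51 × 165 / 258 = 32.616.

32.616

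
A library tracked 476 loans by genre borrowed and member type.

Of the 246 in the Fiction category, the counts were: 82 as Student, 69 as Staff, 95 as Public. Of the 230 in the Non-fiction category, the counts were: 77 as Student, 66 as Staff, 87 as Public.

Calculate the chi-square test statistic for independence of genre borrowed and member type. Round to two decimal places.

Row totals: 246, 230. Column totals: 159, 135, 182. Grand total N = 476.
Expected counts (row total × column total / N):
  Fiction, Student: 246×159/476 = 82.172
  Fiction, Staff: 246×135/476 = 69.769
  Fiction, Public: 246×182/476 = 94.059
  Non-fiction, Student: 230×159/476 = 76.828
  Non-fiction, Staff: 230×135/476 = 65.231
  Non-fiction, Public: 230×182/476 = 87.941
Contributions (O − E)²/E:
  (82 − 82.172)²/82.172 = 0.0004
  (69 − 69.769)²/69.769 = 0.0085
  (95 − 94.059)²/94.059 = 0.0094
  (77 − 76.828)²/76.828 = 0.0004
  (66 − 65.231)²/65.231 = 0.0091
  (87 − 87.941)²/87.941 = 0.0101
χ² = 0.0004 + 0.0085 + 0.0094 + 0.0004 + 0.0091 + 0.0101 = 0.04

0.04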